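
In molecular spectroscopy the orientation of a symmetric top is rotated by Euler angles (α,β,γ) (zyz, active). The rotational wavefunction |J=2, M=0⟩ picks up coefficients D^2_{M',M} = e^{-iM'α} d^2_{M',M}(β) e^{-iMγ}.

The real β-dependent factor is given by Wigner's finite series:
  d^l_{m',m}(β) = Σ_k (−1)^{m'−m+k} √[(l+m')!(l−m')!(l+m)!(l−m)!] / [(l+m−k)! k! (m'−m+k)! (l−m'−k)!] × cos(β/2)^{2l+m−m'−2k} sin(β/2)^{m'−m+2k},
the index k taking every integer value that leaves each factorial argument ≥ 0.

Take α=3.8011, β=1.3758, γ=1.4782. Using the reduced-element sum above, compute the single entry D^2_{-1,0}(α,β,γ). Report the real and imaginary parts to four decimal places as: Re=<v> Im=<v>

Re=-0.1840 Im=-0.1427

Split into d^2_{-1,0}(β=1.3758) × two z-phases.
Half-angle: c=0.772581, s=0.634916. N=√(1·6·2·2)=4.898979
The bounds max(0,m−m')=1 and min(l+m,l−m')=2 give 2 terms
  k=1: (−1)^0·4.8990/(2)·0.7726^3·0.6349^1 = +0.717173
  k=2: (−1)^1·4.8990/(2)·0.7726^1·0.6349^3 = -0.484361
d^2_{-1,0}(1.3758) = +0.717173 -0.484361 = +0.232813
Phases: e^{-i·(-1)·3.8011}=-0.790294-0.612728i, e^{-i·(0)·1.4782}=+1.000000+0.000000i ⇒ D=-0.183991-0.142651i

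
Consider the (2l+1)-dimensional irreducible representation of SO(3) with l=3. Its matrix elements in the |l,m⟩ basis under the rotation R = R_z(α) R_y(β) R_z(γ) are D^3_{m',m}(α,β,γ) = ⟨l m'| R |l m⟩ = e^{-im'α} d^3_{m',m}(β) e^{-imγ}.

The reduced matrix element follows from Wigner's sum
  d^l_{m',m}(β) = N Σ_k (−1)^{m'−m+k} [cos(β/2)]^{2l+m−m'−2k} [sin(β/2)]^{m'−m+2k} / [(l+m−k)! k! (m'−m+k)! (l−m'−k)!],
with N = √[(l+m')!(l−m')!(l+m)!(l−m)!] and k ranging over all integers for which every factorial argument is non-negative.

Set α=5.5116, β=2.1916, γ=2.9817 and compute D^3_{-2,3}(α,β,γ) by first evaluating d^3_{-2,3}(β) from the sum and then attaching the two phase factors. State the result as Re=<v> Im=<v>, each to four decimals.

First d^3_{-2,3}(β=2.1916), then the phase factors e^{-i(-2)α} and e^{-i(3)γ}:
c=cos(2.1916/2)=0.457335, s=sin(2.1916/2)=0.889294; N=√[1·120·720·1]=293.938769
k∈{5} keeps every argument non-negative
  k=5: (−1)^0·293.9388/(120)·0.4573^1·0.8893^5 = +0.623072
d^3_{-2,3}(2.1916) = +0.623072
Phases: e^{-i·(-2)·5.5116}=+0.027622-0.999618i, e^{-i·(3)·2.9817}=-0.887144-0.461494i ⇒ D=-0.302702+0.544601i

Re=-0.3027 Im=0.5446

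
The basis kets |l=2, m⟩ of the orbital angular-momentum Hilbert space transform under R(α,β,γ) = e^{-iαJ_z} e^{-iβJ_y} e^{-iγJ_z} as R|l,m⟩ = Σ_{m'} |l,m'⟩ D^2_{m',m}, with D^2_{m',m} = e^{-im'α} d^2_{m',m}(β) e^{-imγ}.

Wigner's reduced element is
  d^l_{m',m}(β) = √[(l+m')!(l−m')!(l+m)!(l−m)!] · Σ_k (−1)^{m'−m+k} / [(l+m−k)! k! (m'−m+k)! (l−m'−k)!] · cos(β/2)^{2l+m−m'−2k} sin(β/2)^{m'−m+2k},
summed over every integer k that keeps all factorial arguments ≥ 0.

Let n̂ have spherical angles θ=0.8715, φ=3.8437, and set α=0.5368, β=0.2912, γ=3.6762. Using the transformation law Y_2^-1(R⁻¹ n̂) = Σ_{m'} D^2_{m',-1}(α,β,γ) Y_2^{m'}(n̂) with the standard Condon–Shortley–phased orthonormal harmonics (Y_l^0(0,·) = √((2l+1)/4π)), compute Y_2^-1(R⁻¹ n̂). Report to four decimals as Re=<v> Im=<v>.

Re=0.2611 Im=0.1094

Need the full column D^2_{m',-1} for m'=−2..2 at α=0.5368, β=0.2912, γ=3.6762.
cos(β/2)=0.989419, sin(β/2)=0.145086
d^2_{-2,-1}: single k=1 term ⇒ +0.281058;  D = +0.010512-0.280862i
d^2_{-1,-1}: k∈[0..1] ⇒ +0.958343 -0.061821 = +0.896523;  D = -0.429335-0.787035i
d^2_{0,-1}: k∈[0..1] ⇒ -0.344225 +0.007402 = -0.336823;  D = +0.289826+0.171612i
d^2_{1,-1}: k∈[0..1] ⇒ +0.061821 -0.000443 = +0.061378;  D = -0.061377+0.000135i
d^2_{2,-1}: single k=0 term ⇒ -0.006043;  D = +0.005187-0.003102i
Y_2^{m'}(θ=0.8715,φ=3.8437) and Σ D·Y over m':
  (+0.0105-0.2809i)·(+0.0375-0.2231i)  (-0.4293-0.7870i)·(-0.2906+0.2458i)  (+0.2898+0.1716i)·(+0.0766+0.0000i)  (-0.0614+0.0001i)·(+0.2906+0.2458i)  (+0.0052-0.0031i)·(+0.0375+0.2231i)
Y_2^-1(R⁻¹ n̂) = +0.261143+0.109418i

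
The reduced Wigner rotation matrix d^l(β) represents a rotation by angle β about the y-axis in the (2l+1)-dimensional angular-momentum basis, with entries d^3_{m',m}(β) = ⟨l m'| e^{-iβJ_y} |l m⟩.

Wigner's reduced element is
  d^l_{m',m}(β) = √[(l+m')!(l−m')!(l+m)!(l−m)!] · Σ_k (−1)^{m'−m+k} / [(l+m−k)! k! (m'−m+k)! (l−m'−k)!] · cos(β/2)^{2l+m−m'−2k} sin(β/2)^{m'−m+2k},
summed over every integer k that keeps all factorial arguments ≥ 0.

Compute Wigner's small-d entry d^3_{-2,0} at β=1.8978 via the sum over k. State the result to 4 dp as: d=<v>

d=-0.3945

d^3_{-2,0}(β=1.8978) via Wigner's sum:
With c≡cos(β/2)=0.582577 and s≡sin(β/2)=0.812775, N=[1·120·6·6]^{1/2}=65.726707
k∈{2,3} keeps every argument non-negative
  k=2: (−1)^0·65.7267/(12)·0.5826^4·0.8128^2 = +0.416789
  k=3: (−1)^1·65.7267/(12)·0.5826^2·0.8128^4 = -0.811241
d^3_{-2,0}(1.8978) = +0.416789 -0.811241 = -0.394452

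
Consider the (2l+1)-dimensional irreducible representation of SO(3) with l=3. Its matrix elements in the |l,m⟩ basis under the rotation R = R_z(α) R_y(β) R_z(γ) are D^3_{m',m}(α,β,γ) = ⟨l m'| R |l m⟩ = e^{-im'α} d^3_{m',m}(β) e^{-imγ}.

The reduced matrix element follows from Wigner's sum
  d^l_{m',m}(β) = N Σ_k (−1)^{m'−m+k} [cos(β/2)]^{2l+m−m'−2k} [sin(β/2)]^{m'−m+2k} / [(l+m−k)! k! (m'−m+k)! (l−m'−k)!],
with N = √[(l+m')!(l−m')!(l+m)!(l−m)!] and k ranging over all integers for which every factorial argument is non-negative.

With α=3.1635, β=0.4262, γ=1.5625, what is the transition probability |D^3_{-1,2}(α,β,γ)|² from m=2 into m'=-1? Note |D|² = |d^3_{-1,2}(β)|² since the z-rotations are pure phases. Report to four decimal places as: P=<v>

Split into d^3_{-1,2}(β=0.4262) × two z-phases.
c=cos(0.4262/2)=0.977380, s=sin(0.4262/2)=0.211491; N=√[2·24·120·1]=75.894664
k: max(0,(2)−(-1))=3 … min(3+(2),3−(-1))=4
  k=3: (−1)^0·75.8947/(12)·0.9774^3·0.2115^3 = +0.055859
  k=4: (−1)^1·75.8947/(24)·0.9774^1·0.2115^5 = -0.001308
d^3_{-1,2}(0.4262) = +0.055859 -0.001308 = +0.054551
|D^3_{-1,2}|² = |d^3_{-1,2}(β)|² = (+0.054551)² = 0.002976 (the z-rotation phases have unit modulus)

P=0.0030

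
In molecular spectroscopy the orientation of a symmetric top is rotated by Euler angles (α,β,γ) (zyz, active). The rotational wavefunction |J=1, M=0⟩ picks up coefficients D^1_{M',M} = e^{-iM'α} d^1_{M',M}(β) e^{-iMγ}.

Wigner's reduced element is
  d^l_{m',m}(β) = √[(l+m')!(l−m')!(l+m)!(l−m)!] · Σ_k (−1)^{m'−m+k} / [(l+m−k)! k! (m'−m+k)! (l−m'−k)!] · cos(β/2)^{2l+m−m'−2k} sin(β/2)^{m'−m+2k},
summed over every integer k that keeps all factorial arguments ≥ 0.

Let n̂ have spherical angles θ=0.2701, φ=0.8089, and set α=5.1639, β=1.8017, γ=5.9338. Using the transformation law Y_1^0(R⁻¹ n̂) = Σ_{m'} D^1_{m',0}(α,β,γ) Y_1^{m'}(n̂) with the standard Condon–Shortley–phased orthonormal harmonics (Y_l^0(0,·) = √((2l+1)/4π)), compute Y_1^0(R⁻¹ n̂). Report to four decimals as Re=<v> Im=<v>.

Re=-0.1522 Im=0.0000

Need the full column D^1_{m',0} for m'=−1..1 at α=5.1639, β=1.8017, γ=5.9338.
cos(β/2)=0.620944, sin(β/2)=0.783855
d^1_{-1,0}: single k=1 term ⇒ +0.688340;  D = +0.300340-0.619361i
d^1_{0,0}: k∈[0..1] ⇒ +0.385571 -0.614429 = -0.228857;  D = -0.228857+0.000000i
d^1_{1,0}: single k=0 term ⇒ -0.688340;  D = -0.300340-0.619361i
Y_1^{m'}(θ=0.2701,φ=0.8089) and Σ D·Y over m':
  (+0.3003-0.6194i)·(+0.0636-0.0667i)  (-0.2289+0.0000i)·(+0.4709+0.0000i)  (-0.3003-0.6194i)·(-0.0636-0.0667i)
Y_1^0(R⁻¹ n̂) = -0.152164+0.000000i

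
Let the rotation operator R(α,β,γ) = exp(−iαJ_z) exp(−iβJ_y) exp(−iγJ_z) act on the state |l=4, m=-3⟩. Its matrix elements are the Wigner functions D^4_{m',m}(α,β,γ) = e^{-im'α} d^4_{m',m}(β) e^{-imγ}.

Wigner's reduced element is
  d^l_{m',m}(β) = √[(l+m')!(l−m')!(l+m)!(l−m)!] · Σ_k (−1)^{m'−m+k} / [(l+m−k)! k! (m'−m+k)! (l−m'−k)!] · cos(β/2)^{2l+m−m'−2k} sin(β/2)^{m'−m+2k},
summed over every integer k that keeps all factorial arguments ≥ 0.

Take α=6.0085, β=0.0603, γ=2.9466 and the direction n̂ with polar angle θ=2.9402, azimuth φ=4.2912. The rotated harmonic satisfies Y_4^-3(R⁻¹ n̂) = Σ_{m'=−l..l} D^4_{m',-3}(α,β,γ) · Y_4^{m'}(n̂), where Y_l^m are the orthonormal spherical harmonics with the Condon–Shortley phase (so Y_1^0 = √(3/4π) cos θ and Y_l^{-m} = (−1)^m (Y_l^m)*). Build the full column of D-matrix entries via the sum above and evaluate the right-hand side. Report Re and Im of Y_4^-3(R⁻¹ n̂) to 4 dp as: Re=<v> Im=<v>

Re=-0.0085 Im=-0.0050

Need the full column D^4_{m',-3} for m'=−4..4 at α=6.0085, β=0.0603, γ=2.9466.
cos(β/2)=0.999546, sin(β/2)=0.030145
d^4_{-4,-3}: single k=1 term ⇒ +0.084993;  D = +0.009577+0.084452i
d^4_{-3,-3}: k∈[0..1] ⇒ +0.996370 -0.006344 = +0.990026;  D = -0.159452+0.977101i
d^4_{-2,-3}: k∈[0..1] ⇒ -0.112436 +0.000307 = -0.112129;  D = +0.047399-0.101618i
d^4_{-1,-3}: k∈[0..1] ⇒ +0.007193 -0.000011 = +0.007182;  D = -0.004688+0.005442i
d^4_{0,-3}: k∈[0..1] ⇒ -0.000323 +0.000000 = -0.000323;  D = +0.000269-0.000178i
d^4_{1,-3}: k∈[0..1] ⇒ +0.000011 -0.000000 = +0.000011;  D = -0.000010+0.000003i
d^4_{2,-3}: k∈[0..1] ⇒ -0.000000 +0.000000 = -0.000000;  D = +0.000000-0.000000i
d^4_{3,-3}: k∈[0..1] ⇒ +0.000000 -0.000000 = +0.000000;  D = -0.000000-0.000000i
d^4_{4,-3}: single k=0 term ⇒ -0.000000;  D = +0.000000+0.000000i
Y_4^{m'}(θ=2.9402,φ=4.2912) and Σ D·Y over m':
  (+0.0096+0.0845i)·(-0.0001+0.0007i)  (-0.1595+0.9771i)·(-0.0094+0.0030i)  (+0.0474-0.1016i)·(-0.0510-0.0571i)  (-0.0047+0.0054i)·(+0.1410-0.3148i)  (+0.0003-0.0002i)·(+0.6829+0.0000i)  (-0.0000+0.0000i)·(-0.1410-0.3148i)  (+0.0000-0.0000i)·(-0.0510+0.0571i)  (-0.0000-0.0000i)·(+0.0094+0.0030i)  (+0.0000+0.0000i)·(-0.0001-0.0007i)
Y_4^-3(R⁻¹ n̂) = -0.008452-0.005020i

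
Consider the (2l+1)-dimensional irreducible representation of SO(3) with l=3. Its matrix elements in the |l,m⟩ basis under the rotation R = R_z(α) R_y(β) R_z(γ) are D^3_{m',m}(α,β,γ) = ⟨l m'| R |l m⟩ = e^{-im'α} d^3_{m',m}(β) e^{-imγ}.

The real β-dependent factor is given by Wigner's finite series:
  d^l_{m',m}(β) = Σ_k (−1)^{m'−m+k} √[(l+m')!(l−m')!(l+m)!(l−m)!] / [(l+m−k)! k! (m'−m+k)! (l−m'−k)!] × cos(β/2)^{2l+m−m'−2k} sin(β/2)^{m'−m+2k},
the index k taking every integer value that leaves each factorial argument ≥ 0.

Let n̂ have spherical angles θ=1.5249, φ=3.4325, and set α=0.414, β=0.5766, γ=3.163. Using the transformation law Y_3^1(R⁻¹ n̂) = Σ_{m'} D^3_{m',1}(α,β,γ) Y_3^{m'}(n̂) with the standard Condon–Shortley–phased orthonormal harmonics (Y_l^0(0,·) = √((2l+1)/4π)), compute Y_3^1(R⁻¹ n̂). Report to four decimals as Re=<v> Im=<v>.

Re=-0.0717 Im=0.0118

Need the full column D^3_{m',1} for m'=−3..3 at α=0.414, β=0.5766, γ=3.163.
cos(β/2)=0.958729, sin(β/2)=0.284323
d^3_{-3,1}: single k=4 term ⇒ +0.023264;  D = -0.007982-0.021852i
d^3_{-2,1}: k∈[3..4] ⇒ +0.128101 -0.005633 = +0.122468;  D = -0.084743-0.088414i
d^3_{-1,1}: k∈[2..4] ⇒ +0.409786 -0.048054 +0.000528 = +0.362261;  D = -0.334700-0.138596i
d^3_{0,1}: k∈[1..3] ⇒ +0.797776 -0.210491 +0.006171 = +0.593455;  D = -0.593319+0.012703i
d^3_{1,1}: k∈[0..2] ⇒ +0.776558 -0.546382 +0.036040 = +0.266217;  D = -0.241379+0.112285i
d^3_{2,1}: k∈[0..1] ⇒ -0.728266 +0.128101 = -0.600165;  D = +0.396366-0.450658i
d^3_{3,1}: single k=0 term ⇒ +0.264516;  D = -0.080035+0.252117i
Y_3^{m'}(θ=1.5249,φ=3.4325) and Σ D·Y over m':
  (-0.0080-0.0219i)·(-0.2673+0.3186i)  (-0.0847-0.0884i)·(+0.0391-0.0257i)  (-0.3347-0.1386i)·(+0.3060-0.0916i)  (-0.5933+0.0127i)·(-0.0512+0.0000i)  (-0.2414+0.1123i)·(-0.3060-0.0916i)  (+0.3964-0.4507i)·(+0.0391+0.0257i)  (-0.0800+0.2521i)·(+0.2673+0.3186i)
Y_3^1(R⁻¹ n̂) = -0.071732+0.011849i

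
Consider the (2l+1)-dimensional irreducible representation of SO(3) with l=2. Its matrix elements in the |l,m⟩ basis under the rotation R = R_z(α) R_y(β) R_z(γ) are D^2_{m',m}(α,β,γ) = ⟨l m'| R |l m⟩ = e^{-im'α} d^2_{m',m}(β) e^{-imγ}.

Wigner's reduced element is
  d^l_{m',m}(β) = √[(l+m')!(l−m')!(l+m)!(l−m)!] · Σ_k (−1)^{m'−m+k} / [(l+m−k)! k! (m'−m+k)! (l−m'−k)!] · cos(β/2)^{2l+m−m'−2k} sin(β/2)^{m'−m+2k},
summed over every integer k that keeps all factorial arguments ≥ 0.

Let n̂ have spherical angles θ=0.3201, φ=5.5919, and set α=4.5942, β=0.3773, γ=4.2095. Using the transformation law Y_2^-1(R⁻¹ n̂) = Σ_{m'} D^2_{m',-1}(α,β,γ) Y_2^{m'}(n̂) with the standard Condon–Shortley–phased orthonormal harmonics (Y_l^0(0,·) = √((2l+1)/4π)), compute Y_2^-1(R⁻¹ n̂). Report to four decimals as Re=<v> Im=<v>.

Re=-0.1019 Im=0.2153

Need the full column D^2_{m',-1} for m'=−2..2 at α=4.5942, β=0.3773, γ=4.2095.
cos(β/2)=0.982258, sin(β/2)=0.187533
d^2_{-2,-1}: single k=1 term ⇒ +0.355455;  D = +0.239487+0.262668i
d^2_{-1,-1}: k∈[0..1] ⇒ +0.930900 -0.101795 = +0.829104;  D = -0.674270+0.482466i
d^2_{0,-1}: k∈[0..1] ⇒ -0.435342 +0.015868 = -0.419473;  D = +0.202169+0.367540i
d^2_{1,-1}: k∈[0..1] ⇒ +0.101795 -0.001237 = +0.100559;  D = +0.093209-0.037738i
d^2_{2,-1}: single k=0 term ⇒ -0.012957;  D = -0.003412-0.012499i
Y_2^{m'}(θ=0.3201,φ=5.5919) and Σ D·Y over m':
  (+0.2395+0.2627i)·(+0.0072+0.0376i)  (-0.6743+0.4825i)·(+0.1778+0.1471i)  (+0.2022+0.3675i)·(+0.5371+0.0000i)  (+0.0932-0.0377i)·(-0.1778+0.1471i)  (-0.0034-0.0125i)·(+0.0072-0.0376i)
Y_2^-1(R⁻¹ n̂) = -0.101921+0.215322i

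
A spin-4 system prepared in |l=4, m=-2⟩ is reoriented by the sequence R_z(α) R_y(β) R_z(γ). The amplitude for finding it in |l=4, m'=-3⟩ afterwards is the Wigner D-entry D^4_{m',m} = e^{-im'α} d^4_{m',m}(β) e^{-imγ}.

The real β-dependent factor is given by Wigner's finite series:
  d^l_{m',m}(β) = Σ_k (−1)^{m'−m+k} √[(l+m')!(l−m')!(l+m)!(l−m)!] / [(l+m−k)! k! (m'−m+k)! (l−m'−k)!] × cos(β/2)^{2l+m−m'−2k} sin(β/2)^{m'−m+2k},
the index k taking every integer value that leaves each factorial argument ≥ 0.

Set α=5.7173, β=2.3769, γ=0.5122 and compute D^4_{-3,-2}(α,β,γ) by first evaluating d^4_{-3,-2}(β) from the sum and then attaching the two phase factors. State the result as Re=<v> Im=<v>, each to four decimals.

Split into d^4_{-3,-2}(β=2.3769) × two z-phases.
c=cos(2.3769/2)=0.373098, s=sin(2.3769/2)=0.927792; N=√[1·5040·2·720]=2693.993318
k: max(0,(-2)−(-3))=1 … min(4+(-2),4−(-3))=2
  k=1: (−1)^0·2693.9933/(720)·0.3731^7·0.9278^1 = +0.003494
  k=2: (−1)^1·2693.9933/(240)·0.3731^5·0.9278^3 = -0.064812
d^4_{-3,-2}(2.3769) = +0.003494 -0.064812 = -0.061318
D = (-0.126520-0.991964i)·(-0.061318)·(+0.519612+0.854403i) = -0.047938+0.038234i

Re=-0.0479 Im=0.0382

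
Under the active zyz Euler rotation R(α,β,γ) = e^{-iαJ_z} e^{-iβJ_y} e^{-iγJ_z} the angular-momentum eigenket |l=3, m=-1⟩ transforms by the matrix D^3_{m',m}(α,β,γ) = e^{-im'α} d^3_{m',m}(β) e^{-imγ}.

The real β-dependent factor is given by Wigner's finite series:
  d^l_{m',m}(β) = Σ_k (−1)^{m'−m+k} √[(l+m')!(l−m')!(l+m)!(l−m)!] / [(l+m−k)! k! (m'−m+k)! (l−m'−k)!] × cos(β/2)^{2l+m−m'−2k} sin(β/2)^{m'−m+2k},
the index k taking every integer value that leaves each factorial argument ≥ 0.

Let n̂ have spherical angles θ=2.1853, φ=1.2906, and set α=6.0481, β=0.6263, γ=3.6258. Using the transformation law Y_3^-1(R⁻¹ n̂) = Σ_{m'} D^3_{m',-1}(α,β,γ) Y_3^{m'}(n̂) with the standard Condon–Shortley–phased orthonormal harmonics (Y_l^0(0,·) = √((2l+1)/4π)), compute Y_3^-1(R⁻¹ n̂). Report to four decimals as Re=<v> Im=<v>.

Re=0.0017 Im=-0.0013

Need the full column D^3_{m',-1} for m'=−3..3 at α=6.0481, β=0.6263, γ=3.6258.
cos(β/2)=0.951368, sin(β/2)=0.308057
d^3_{-3,-1}: single k=2 term ⇒ +0.301094;  D = -0.293768+0.066016i
d^3_{-2,-1}: k∈[1..2] ⇒ +0.759230 -0.159209 = +0.600021;  D = -0.599962-0.008422i
d^3_{-1,-1}: k∈[0..2] ⇒ +0.741466 -0.621937 +0.048907 = +0.168436;  D = -0.163236-0.041528i
d^3_{0,-1}: k∈[0..2] ⇒ -0.831695 +0.261608 -0.009143 = -0.579231;  D = +0.512645+0.269636i
d^3_{1,-1}: k∈[0..2] ⇒ +0.466452 -0.065210 +0.000855 = +0.402097;  D = -0.302487-0.264923i
d^3_{2,-1}: k∈[0..1] ⇒ -0.159209 +0.008346 = -0.150863;  D = +0.087216+0.123097i
d^3_{3,-1}: single k=0 term ⇒ +0.031569;  D = -0.011749-0.029302i
Y_3^{m'}(θ=2.1853,φ=1.2906) and Σ D·Y over m':
  (-0.2938+0.0660i)·(-0.1696+0.1518i)  (-0.6000-0.0084i)·(+0.3332+0.2091i)  (-0.1632-0.0415i)·(+0.0483-0.1680i)  (+0.5126+0.2696i)·(+0.2879+0.0000i)  (-0.3025-0.2649i)·(-0.0483-0.1680i)  (+0.0872+0.1231i)·(+0.3332-0.2091i)  (-0.0117-0.0293i)·(+0.1696+0.1518i)
Y_3^-1(R⁻¹ n̂) = +0.001716-0.001341i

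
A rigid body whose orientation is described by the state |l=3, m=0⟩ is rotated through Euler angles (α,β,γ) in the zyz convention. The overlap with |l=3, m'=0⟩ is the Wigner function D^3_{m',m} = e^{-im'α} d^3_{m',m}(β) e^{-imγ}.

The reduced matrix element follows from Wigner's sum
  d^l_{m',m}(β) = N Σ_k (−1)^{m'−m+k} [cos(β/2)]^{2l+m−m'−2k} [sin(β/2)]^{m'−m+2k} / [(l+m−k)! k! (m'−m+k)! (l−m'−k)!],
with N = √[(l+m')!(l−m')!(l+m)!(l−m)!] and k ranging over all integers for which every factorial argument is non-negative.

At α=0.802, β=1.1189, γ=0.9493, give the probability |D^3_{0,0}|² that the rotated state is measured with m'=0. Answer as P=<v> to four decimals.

First d^3_{0,0}(β=1.1189), then the phase factors e^{-i(0)α} and e^{-i(0)γ}:
c=cos(1.1189/2)=0.847547, s=sin(1.1189/2)=0.530720; N=√[6·6·6·6]=36.000000
k: max(0,(0)−(0))=0 … min(3+(0),3−(0))=3
  k=0: (−1)^0·36.0000/(36)·0.8475^6·0.5307^0 = +0.370666
  k=1: (−1)^1·36.0000/(4)·0.8475^4·0.5307^2 = -1.308064
  k=2: (−1)^2·36.0000/(4)·0.8475^2·0.5307^4 = +0.512900
  k=3: (−1)^3·36.0000/(36)·0.8475^0·0.5307^6 = -0.022346
d^3_{0,0}(1.1189) = +0.370666 -1.308064 +0.512900 -0.022346 = -0.446844
|D^3_{0,0}|² = |d^3_{0,0}(β)|² = (-0.446844)² = 0.199669 (the z-rotation phases have unit modulus)

P=0.1997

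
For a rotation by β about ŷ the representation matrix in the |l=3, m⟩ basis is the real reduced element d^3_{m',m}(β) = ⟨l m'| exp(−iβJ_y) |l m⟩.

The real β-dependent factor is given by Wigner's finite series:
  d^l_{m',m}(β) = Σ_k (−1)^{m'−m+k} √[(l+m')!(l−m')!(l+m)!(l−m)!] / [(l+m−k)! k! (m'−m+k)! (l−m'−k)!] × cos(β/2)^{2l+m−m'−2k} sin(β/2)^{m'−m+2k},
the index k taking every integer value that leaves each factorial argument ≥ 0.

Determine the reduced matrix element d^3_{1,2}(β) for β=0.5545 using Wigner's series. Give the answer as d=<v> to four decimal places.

d^3_{1,2}(β=0.5545) via Wigner's sum:
Half-angle: c=0.961812, s=0.273712. N=√(24·2·120·1)=75.894664
The bounds max(0,m−m')=1 and min(l+m,l−m')=2 give 2 terms
  k=1: (−1)^0·75.8947/(24)·0.9618^5·0.2737^1 = +0.712433
  k=2: (−1)^1·75.8947/(12)·0.9618^3·0.2737^3 = -0.115393
d^3_{1,2}(0.5545) = +0.712433 -0.115393 = +0.597039

d=0.5970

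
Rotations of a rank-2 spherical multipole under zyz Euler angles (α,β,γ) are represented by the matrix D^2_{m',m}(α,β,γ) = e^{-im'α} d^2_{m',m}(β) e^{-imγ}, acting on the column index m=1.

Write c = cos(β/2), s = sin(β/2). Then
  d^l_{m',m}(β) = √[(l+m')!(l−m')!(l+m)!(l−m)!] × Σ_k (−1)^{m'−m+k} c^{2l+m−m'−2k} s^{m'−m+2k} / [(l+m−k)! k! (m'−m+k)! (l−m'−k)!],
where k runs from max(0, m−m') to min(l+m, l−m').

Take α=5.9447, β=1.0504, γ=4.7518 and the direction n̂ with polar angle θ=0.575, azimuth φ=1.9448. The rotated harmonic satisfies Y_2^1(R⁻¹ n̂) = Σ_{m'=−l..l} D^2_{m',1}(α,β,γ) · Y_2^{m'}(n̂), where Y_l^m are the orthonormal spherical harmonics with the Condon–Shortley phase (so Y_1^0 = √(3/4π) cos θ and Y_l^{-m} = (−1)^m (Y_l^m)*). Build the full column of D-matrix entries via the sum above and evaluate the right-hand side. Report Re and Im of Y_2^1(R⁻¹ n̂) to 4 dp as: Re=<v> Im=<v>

Need the full column D^2_{m',1} for m'=−2..2 at α=5.9447, β=1.0504, γ=4.7518.
cos(β/2)=0.865224, sin(β/2)=0.501386
d^2_{-2,1}: single k=3 term ⇒ +0.218110;  D = +0.143224+0.164496i
d^2_{-1,1}: k∈[2..3] ⇒ +0.564576 -0.063196 = +0.501380;  D = +0.184992+0.466004i
d^2_{0,1}: k∈[1..2] ⇒ +0.795487 -0.267129 = +0.528358;  D = +0.020818+0.527948i
d^2_{1,1}: k∈[0..1] ⇒ +0.560420 -0.564576 = -0.004156;  D = +0.001225-0.003972i
d^2_{2,1}: single k=0 term ⇒ -0.649512;  D = +0.386613-0.521916i
Y_2^{m'}(θ=0.575,φ=1.9448) and Σ D·Y over m':
  (+0.1432+0.1645i)·(-0.0837+0.0777i)  (+0.1850+0.4660i)·(-0.1288-0.3282i)  (+0.0208+0.5279i)·(+0.3509+0.0000i)  (+0.0012-0.0040i)·(+0.1288-0.3282i)  (+0.3866-0.5219i)·(-0.0837-0.0777i)
Y_2^1(R⁻¹ n̂) = +0.037566+0.074645i

Re=0.0376 Im=0.0746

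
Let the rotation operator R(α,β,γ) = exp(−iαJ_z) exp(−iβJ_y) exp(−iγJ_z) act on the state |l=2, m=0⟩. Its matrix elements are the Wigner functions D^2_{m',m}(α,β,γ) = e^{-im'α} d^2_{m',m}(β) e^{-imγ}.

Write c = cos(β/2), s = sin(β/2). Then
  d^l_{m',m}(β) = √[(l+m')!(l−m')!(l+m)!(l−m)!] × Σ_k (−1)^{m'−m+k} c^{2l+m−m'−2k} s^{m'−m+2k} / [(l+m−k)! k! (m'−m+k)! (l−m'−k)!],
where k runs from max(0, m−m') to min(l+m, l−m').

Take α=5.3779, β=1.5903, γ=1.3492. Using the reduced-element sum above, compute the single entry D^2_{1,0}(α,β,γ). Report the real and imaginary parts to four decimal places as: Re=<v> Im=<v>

Re=0.0147 Im=0.0188

First d^2_{1,0}(β=1.5903), then the phase factors e^{-i(1)α} and e^{-i(0)γ}:
With c≡cos(β/2)=0.700178 and s≡sin(β/2)=0.713969, N=[6·1·2·2]^{1/2}=4.898979
The bounds max(0,m−m')=0 and min(l+m,l−m')=1 give 2 terms
  k=0: (−1)^1·4.8990/(2)·0.7002^3·0.7140^1 = -0.600315
  k=1: (−1)^2·4.8990/(2)·0.7002^1·0.7140^3 = +0.624196
d^2_{1,0}(1.5903) = -0.600315 +0.624196 = +0.023881
Phases: e^{-i·(1)·5.3779}=+0.617461+0.786601i, e^{-i·(0)·1.3492}=+1.000000+0.000000i ⇒ D=+0.014746+0.018785i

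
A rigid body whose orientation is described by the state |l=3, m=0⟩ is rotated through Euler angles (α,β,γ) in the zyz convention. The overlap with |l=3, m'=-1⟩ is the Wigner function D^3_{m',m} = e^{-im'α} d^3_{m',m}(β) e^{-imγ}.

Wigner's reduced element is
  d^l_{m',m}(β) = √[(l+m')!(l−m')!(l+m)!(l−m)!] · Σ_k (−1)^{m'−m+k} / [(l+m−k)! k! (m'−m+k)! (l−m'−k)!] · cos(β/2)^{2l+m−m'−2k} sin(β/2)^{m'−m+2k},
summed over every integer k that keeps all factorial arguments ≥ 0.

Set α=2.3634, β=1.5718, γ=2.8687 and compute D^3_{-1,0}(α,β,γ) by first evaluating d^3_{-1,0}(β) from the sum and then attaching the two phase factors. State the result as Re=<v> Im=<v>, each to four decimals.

Re=0.3084 Im=-0.3040

D^3_{-1,0}(2.3634,1.5718,2.8687) = e^{-i·-1·2.3634}·d^3_{-1,0}(1.5718)·e^{-i·0·2.8687}. Compute d first:
c=cos(1.5718/2)=0.706752, s=sin(1.5718/2)=0.707462; N=√[2·24·6·6]=41.569219
The bounds max(0,m−m')=1 and min(l+m,l−m')=3 give 3 terms
  k=1: (−1)^0·41.5692/(12)·0.7068^5·0.7075^1 = +0.432144
  k=2: (−1)^1·41.5692/(4)·0.7068^3·0.7075^3 = -1.299036
  k=3: (−1)^2·41.5692/(12)·0.7068^1·0.7075^5 = +0.433882
d^3_{-1,0}(1.5718) = +0.432144 -1.299036 +0.433882 = -0.433010
Attach z-rotation phases: D = e^{-i(-1)(2.3634)}·(-0.433010)·e^{-i(0)(2.8687)} = +0.308383-0.303970i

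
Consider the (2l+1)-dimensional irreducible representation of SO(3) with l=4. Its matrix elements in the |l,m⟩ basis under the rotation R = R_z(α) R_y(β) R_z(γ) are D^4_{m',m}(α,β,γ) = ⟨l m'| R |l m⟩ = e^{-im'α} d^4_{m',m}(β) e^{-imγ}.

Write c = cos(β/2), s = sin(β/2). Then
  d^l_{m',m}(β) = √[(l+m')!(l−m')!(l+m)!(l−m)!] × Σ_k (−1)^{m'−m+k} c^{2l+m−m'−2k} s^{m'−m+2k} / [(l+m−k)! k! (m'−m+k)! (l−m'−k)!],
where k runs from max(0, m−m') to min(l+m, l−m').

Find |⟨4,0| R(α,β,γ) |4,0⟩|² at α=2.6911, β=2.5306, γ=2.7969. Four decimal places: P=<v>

P=0.0295

Split into d^4_{0,0}(β=2.5306) × two z-phases.
With c≡cos(β/2)=0.300767 and s≡sin(β/2)=0.953698, N=[24·24·24·24]^{1/2}=576.000000
The bounds max(0,m−m')=0 and min(l+m,l−m')=4 give 5 terms
  k=0: (−1)^0·576.0000/(576)·0.3008^8·0.9537^0 = +0.000067
  k=1: (−1)^1·576.0000/(36)·0.3008^6·0.9537^2 = -0.010773
  k=2: (−1)^2·576.0000/(16)·0.3008^4·0.9537^4 = +0.243705
  k=3: (−1)^3·576.0000/(36)·0.3008^2·0.9537^6 = -1.089040
  k=4: (−1)^4·576.0000/(576)·0.3008^0·0.9537^8 = +0.684363
d^4_{0,0}(2.5306) = +0.000067 -0.010773 +0.243705 -1.089040 +0.684363 = -0.171678
|D^4_{0,0}|² = |d^4_{0,0}(β)|² = (-0.171678)² = 0.029473 (the z-rotation phases have unit modulus)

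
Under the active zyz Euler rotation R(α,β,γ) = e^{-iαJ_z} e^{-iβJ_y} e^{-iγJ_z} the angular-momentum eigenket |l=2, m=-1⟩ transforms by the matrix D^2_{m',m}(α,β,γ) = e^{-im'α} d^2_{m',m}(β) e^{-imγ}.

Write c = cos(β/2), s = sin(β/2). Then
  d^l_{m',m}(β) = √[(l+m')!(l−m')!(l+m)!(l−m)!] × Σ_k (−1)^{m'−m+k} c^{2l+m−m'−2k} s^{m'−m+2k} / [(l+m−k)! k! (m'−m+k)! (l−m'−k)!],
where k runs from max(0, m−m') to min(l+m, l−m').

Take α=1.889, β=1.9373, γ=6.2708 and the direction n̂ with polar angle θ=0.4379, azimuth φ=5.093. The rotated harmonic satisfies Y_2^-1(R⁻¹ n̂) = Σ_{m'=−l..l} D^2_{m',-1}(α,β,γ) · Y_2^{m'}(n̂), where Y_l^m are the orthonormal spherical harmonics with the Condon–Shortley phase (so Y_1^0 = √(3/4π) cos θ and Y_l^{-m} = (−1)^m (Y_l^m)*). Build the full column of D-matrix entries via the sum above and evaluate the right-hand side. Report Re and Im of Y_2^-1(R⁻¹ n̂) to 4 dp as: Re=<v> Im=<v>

Re=0.3855 Im=-0.0195

Need the full column D^2_{m',-1} for m'=−2..2 at α=1.889, β=1.9373, γ=6.2708.
cos(β/2)=0.566413, sin(β/2)=0.824122
d^2_{-2,-1}: single k=1 term ⇒ +0.299516;  D = -0.243068-0.175008i
d^2_{-1,-1}: k∈[0..1] ⇒ +0.102928 -0.653687 = -0.550760;  D = +0.165819-0.525205i
d^2_{0,-1}: k∈[0..1] ⇒ -0.366831 +0.776574 = +0.409743;  D = +0.409712-0.005075i
d^2_{1,-1}: k∈[0..1] ⇒ +0.653687 -0.461281 = +0.192406;  D = -0.062455-0.181987i
d^2_{2,-1}: single k=0 term ⇒ -0.634070;  D = +0.505236-0.383121i
Y_2^{m'}(θ=0.4379,φ=5.093) and Σ D·Y over m':
  (-0.2431-0.1750i)·(-0.0503+0.0479i)  (+0.1658-0.5252i)·(+0.1102+0.2754i)  (+0.4097-0.0051i)·(+0.4607+0.0000i)  (-0.0625-0.1820i)·(-0.1102+0.2754i)  (+0.5052-0.3831i)·(-0.0503-0.0479i)
Y_2^-1(R⁻¹ n̂) = +0.385535-0.019479i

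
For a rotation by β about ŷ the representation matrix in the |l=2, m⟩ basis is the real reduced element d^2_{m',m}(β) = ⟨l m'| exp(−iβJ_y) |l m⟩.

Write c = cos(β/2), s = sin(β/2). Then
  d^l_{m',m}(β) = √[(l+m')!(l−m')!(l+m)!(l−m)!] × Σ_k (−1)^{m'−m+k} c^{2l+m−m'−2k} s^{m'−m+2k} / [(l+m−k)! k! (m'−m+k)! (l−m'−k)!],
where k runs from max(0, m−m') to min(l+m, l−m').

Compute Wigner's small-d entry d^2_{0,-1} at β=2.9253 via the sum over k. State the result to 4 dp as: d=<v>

d=0.2567

d^2_{0,-1}(β=2.9253) via Wigner's sum:
c=cos(2.9253/2)=0.107936, s=sin(2.9253/2)=0.994158; N=√[2·2·1·6]=4.898979
Admissible k: 0..1 (factorial args all ≥0)
  k=0: (−1)^1·4.8990/(2)·0.1079^3·0.9942^1 = -0.003062
  k=1: (−1)^2·4.8990/(2)·0.1079^1·0.9942^3 = +0.259781
d^2_{0,-1}(2.9253) = -0.003062 +0.259781 = +0.256718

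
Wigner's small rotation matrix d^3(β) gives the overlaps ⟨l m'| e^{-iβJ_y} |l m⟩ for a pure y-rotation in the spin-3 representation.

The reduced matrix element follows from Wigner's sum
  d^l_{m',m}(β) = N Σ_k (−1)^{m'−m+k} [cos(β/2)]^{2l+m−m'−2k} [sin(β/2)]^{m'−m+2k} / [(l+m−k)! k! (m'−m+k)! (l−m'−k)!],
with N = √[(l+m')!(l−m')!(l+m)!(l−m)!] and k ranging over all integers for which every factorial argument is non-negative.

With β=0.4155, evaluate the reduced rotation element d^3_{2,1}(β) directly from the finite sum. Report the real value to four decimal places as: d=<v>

d=-0.5331

d^3_{2,1}(β=0.4155) via Wigner's sum:
c=cos(0.4155/2)=0.978497, s=sin(0.4155/2)=0.206259; N=√[120·1·24·2]=75.894664
The bounds max(0,m−m')=0 and min(l+m,l−m')=1 give 2 terms
  k=0: (−1)^1·75.8947/(24)·0.9785^5·0.2063^1 = -0.585074
  k=1: (−1)^2·75.8947/(12)·0.9785^3·0.2063^3 = +0.051993
d^3_{2,1}(0.4155) = -0.585074 +0.051993 = -0.533081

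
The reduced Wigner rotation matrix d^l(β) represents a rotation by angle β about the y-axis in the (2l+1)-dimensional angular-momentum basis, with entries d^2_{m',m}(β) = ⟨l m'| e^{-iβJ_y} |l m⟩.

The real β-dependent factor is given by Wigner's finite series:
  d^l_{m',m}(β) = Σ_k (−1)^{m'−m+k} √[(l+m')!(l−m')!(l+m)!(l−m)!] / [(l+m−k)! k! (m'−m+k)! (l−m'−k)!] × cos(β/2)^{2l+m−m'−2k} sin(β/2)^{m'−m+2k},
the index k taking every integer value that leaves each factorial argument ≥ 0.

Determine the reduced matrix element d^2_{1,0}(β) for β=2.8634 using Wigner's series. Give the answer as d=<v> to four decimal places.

d^2_{1,0}(β=2.8634) via Wigner's sum:
Half-angle: c=0.138648, s=0.990342. N=√(6·1·2·2)=4.898979
k: max(0,(0)−(1))=0 … min(2+(0),2−(1))=1
  k=0: (−1)^1·4.8990/(2)·0.1386^3·0.9903^1 = -0.006466
  k=1: (−1)^2·4.8990/(2)·0.1386^1·0.9903^3 = +0.329872
d^2_{1,0}(2.8634) = -0.006466 +0.329872 = +0.323406

d=0.3234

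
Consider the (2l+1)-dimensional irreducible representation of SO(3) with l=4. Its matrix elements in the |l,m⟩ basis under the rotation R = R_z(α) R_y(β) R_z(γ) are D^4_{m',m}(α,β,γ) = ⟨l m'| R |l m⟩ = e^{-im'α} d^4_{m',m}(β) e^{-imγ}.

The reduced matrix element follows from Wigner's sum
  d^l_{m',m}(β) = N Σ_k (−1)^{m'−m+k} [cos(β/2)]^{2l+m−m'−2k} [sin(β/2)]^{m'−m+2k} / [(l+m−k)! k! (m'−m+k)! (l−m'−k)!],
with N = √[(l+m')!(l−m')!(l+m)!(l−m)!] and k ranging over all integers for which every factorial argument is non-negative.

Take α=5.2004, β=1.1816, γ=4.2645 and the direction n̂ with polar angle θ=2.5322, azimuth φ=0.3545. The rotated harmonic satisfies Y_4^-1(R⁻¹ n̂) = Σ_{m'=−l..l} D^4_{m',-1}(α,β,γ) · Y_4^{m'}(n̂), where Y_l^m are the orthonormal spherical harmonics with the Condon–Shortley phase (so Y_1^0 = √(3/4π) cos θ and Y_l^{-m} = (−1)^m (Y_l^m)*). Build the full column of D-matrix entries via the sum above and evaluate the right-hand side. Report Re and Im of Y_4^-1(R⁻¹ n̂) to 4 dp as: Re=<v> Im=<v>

Need the full column D^4_{m',-1} for m'=−4..4 at α=5.2004, β=1.1816, γ=4.2645.
cos(β/2)=0.830495, sin(β/2)=0.557026
d^4_{-4,-1}: single k=3 term ⇒ +0.510982;  D = +0.509848-0.034027i
d^4_{-3,-1}: k∈[2..3] ⇒ +0.808060 -0.605855 = +0.202206;  D = +0.106491+0.171892i
d^4_{-2,-1}: k∈[1..3] ⇒ +0.643979 -1.448497 +0.434413 = -0.370106;  D = +0.186504-0.319679i
d^4_{-1,-1}: k∈[0..3] ⇒ +0.226307 -1.527090 +1.373949 -0.206028 = -0.132862;  D = +0.132755+0.005329i
d^4_{0,-1}: k∈[0..3] ⇒ -0.678814 +1.832220 -0.824240 +0.061799 = +0.390965;  D = -0.169313-0.352402i
d^4_{1,-1}: k∈[0..3] ⇒ +1.018060 -1.373949 +0.309041 -0.009268 = -0.056116;  D = -0.033282+0.045181i
d^4_{2,-1}: k∈[0..2] ⇒ -0.965665 +0.651619 -0.058627 = -0.372673;  D = -0.368660-0.054544i
d^4_{3,-1}: k∈[0..1] ⇒ +0.605855 -0.163529 = +0.442325;  D = +0.147979+0.416838i
d^4_{4,-1}: single k=0 term ⇒ -0.229870;  D = +0.155280-0.169494i
Y_4^{m'}(θ=2.5322,φ=0.3545) and Σ D·Y over m':
  (+0.5098-0.0340i)·(+0.0072-0.0469i)  (+0.1065+0.1719i)·(-0.0935+0.1682i)  (+0.1865-0.3197i)·(+0.3083-0.2645i)  (+0.1328+0.0053i)·(-0.3554+0.1315i)  (-0.1693-0.3524i)·(-0.1426+0.0000i)  (-0.0333+0.0452i)·(+0.3554+0.1315i)  (-0.3687-0.0545i)·(+0.3083+0.2645i)  (+0.1480+0.4168i)·(+0.0935+0.1682i)  (+0.1553-0.1695i)·(+0.0072+0.0469i)
Y_4^-1(R⁻¹ n̂) = -0.251792-0.137131i

Re=-0.2518 Im=-0.1371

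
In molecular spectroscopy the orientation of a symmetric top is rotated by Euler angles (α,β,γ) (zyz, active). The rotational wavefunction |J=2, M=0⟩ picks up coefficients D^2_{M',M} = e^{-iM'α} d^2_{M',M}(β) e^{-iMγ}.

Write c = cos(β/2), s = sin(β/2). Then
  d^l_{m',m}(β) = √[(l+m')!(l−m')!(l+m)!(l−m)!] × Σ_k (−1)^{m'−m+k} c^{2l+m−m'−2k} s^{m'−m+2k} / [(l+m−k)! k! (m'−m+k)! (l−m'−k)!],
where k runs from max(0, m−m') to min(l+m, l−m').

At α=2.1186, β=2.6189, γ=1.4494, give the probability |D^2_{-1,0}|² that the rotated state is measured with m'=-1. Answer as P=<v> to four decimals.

P=0.2807

First d^2_{-1,0}(β=2.6189), then the phase factors e^{-i(-1)α} and e^{-i(0)γ}:
c=cos(2.6189/2)=0.258381, s=sin(2.6189/2)=0.966043; N=√[1·6·2·2]=4.898979
Admissible k: 1..2 (factorial args all ≥0)
  k=1: (−1)^0·4.8990/(2)·0.2584^3·0.9660^1 = +0.040818
  k=2: (−1)^1·4.8990/(2)·0.2584^1·0.9660^3 = -0.570593
d^2_{-1,0}(2.6189) = +0.040818 -0.570593 = -0.529774
|D^2_{-1,0}|² = |d^2_{-1,0}(β)|² = (-0.529774)² = 0.280661 (the z-rotation phases have unit modulus)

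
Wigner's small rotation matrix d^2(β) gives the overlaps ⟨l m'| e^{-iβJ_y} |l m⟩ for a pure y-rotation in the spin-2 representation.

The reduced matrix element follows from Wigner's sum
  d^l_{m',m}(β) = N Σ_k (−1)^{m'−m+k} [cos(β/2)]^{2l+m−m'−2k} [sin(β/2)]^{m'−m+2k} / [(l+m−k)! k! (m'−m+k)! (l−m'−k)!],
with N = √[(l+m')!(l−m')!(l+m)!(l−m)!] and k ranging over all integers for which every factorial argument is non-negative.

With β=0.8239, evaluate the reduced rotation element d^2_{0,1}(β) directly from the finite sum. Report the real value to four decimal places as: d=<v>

d=0.6106

d^2_{0,1}(β=0.8239) via Wigner's sum:
With c≡cos(β/2)=0.916342 and s≡sin(β/2)=0.400397, N=[2·2·6·1]^{1/2}=4.898979
k: max(0,(1)−(0))=1 … min(2+(1),2−(0))=2
  k=1: (−1)^0·4.8990/(2)·0.9163^3·0.4004^1 = +0.754638
  k=2: (−1)^1·4.8990/(2)·0.9163^1·0.4004^3 = -0.144081
d^2_{0,1}(0.8239) = +0.754638 -0.144081 = +0.610558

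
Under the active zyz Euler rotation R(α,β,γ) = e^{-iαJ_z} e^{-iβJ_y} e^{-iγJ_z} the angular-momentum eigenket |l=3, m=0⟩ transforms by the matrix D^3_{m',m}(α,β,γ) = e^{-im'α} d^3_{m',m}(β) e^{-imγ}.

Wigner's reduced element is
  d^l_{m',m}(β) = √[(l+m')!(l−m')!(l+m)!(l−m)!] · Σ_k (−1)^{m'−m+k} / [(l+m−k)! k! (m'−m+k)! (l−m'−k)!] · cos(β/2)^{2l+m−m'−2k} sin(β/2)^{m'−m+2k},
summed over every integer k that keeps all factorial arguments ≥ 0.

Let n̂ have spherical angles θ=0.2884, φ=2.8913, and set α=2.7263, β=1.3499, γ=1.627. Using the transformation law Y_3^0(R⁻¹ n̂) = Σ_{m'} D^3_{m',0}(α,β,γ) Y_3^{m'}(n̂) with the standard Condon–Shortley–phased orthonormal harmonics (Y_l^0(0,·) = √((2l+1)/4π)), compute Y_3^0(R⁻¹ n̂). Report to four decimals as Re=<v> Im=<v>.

Need the full column D^3_{m',0} for m'=−3..3 at α=2.7263, β=1.3499, γ=1.627.
cos(β/2)=0.780738, sin(β/2)=0.624858
d^3_{-3,0}: single k=3 term ⇒ +0.519249;  D = -0.165761+0.492080i
d^3_{-2,0}: k∈[2..3] ⇒ +0.794594 -0.508976 = +0.285618;  D = +0.192633-0.210879i
d^3_{-1,0}: k∈[1..3] ⇒ +0.627913 -1.206626 +0.257634 = -0.321079;  D = +0.293787-0.129542i
d^3_{0,0}: k∈[0..3] ⇒ +0.226481 -1.305652 +0.836333 -0.059524 = -0.302360;  D = -0.302360+0.000000i
d^3_{1,0}: k∈[0..2] ⇒ -0.627913 +1.206626 -0.257634 = +0.321079;  D = -0.293787-0.129542i
d^3_{2,0}: k∈[0..1] ⇒ +0.794594 -0.508976 = +0.285618;  D = +0.192633+0.210879i
d^3_{3,0}: single k=0 term ⇒ -0.519249;  D = +0.165761+0.492080i
Y_3^{m'}(θ=0.2884,φ=2.8913) and Σ D·Y over m':
  (-0.1658+0.4921i)·(-0.0070-0.0065i)  (+0.1926-0.2109i)·(+0.0695+0.0380i)  (+0.2938-0.1295i)·(-0.3202-0.0819i)  (-0.3024+0.0000i)·(+0.5708+0.0000i)  (-0.2938-0.1295i)·(+0.3202-0.0819i)  (+0.1926+0.2109i)·(+0.0695-0.0380i)  (+0.1658+0.4921i)·(+0.0070-0.0065i)
Y_3^0(R⁻¹ n̂) = -0.330338-0.000000i

Re=-0.3303 Im=0.0000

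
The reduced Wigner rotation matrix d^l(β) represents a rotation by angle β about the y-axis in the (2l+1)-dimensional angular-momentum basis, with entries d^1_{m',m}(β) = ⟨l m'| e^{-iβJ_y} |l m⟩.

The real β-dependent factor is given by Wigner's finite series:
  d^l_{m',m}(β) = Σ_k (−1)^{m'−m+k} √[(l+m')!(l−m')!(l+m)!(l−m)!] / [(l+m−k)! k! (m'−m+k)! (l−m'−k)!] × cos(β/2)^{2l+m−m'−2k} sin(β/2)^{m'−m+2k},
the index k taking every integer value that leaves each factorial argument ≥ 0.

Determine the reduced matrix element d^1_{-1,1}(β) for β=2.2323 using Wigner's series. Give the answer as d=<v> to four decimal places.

d=0.8072

d^1_{-1,1}(β=2.2323) via Wigner's sum:
With c≡cos(β/2)=0.439145 and s≡sin(β/2)=0.898416, N=[1·2·2·1]^{1/2}=2.000000
Admissible k: 2..2 (factorial args all ≥0)
  k=2: (−1)^0·2.0000/(2)·0.4391^0·0.8984^2 = +0.807152
d^1_{-1,1}(2.2323) = +0.807152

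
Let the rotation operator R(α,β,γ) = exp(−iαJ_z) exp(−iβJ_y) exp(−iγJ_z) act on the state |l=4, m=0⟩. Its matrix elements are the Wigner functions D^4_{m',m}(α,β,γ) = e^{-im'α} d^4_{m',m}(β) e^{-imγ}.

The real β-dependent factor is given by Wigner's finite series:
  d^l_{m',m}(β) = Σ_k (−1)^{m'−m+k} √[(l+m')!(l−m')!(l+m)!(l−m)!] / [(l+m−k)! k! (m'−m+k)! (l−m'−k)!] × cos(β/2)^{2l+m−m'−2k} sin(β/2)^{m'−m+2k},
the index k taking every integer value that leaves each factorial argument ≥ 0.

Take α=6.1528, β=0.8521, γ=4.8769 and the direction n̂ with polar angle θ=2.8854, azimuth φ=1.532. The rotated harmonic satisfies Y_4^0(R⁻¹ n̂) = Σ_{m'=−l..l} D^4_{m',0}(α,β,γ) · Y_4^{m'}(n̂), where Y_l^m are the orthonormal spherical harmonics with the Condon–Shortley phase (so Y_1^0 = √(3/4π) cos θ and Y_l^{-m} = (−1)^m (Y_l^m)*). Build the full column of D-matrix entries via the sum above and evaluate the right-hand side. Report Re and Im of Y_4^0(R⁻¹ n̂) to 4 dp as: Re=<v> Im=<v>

Re=-0.3627 Im=0.0000

Need the full column D^4_{m',0} for m'=−4..4 at α=6.1528, β=0.8521, γ=4.8769.
cos(β/2)=0.910605, sin(β/2)=0.413277
d^4_{-4,0}: single k=4 term ⇒ +0.167817;  D = +0.145506-0.083609i
d^4_{-3,0}: k∈[3..4] ⇒ +0.522925 -0.107711 = +0.415213;  D = +0.383852-0.158303i
d^4_{-2,0}: k∈[2..4] ⇒ +0.923815 -0.507430 +0.039195 = +0.455580;  D = +0.440177-0.117460i
d^4_{-1,0}: k∈[1..4] ⇒ +0.959550 -1.185881 +0.244266 -0.008386 = +0.009549;  D = +0.009468-0.001242i
d^4_{0,0}: k∈[0..4] ⇒ +0.472761 -1.558059 +0.722086 -0.066104 +0.000851 = -0.428465;  D = -0.428465+0.000000i
d^4_{1,0}: k∈[0..3] ⇒ -0.959550 +1.185881 -0.244266 +0.008386 = -0.009549;  D = -0.009468-0.001242i
d^4_{2,0}: k∈[0..2] ⇒ +0.923815 -0.507430 +0.039195 = +0.455580;  D = +0.440177+0.117460i
d^4_{3,0}: k∈[0..1] ⇒ -0.522925 +0.107711 = -0.415213;  D = -0.383852-0.158303i
d^4_{4,0}: single k=0 term ⇒ +0.167817;  D = +0.145506+0.083609i
Y_4^{m'}(θ=2.8854,φ=1.532) and Σ D·Y over m':
  (+0.1455-0.0836i)·(+0.0018+0.0003i)  (+0.3839-0.1583i)·(+0.0023-0.0196i)  (+0.4402-0.1175i)·(-0.1189-0.0092i)  (+0.0095-0.0012i)·(-0.0160+0.4114i)  (-0.4285+0.0000i)·(+0.5898+0.0000i)  (-0.0095-0.0012i)·(+0.0160+0.4114i)  (+0.4402+0.1175i)·(-0.1189+0.0092i)  (-0.3839-0.1583i)·(-0.0023-0.0196i)  (+0.1455+0.0836i)·(+0.0018-0.0003i)
Y_4^0(R⁻¹ n̂) = -0.362693+0.000000i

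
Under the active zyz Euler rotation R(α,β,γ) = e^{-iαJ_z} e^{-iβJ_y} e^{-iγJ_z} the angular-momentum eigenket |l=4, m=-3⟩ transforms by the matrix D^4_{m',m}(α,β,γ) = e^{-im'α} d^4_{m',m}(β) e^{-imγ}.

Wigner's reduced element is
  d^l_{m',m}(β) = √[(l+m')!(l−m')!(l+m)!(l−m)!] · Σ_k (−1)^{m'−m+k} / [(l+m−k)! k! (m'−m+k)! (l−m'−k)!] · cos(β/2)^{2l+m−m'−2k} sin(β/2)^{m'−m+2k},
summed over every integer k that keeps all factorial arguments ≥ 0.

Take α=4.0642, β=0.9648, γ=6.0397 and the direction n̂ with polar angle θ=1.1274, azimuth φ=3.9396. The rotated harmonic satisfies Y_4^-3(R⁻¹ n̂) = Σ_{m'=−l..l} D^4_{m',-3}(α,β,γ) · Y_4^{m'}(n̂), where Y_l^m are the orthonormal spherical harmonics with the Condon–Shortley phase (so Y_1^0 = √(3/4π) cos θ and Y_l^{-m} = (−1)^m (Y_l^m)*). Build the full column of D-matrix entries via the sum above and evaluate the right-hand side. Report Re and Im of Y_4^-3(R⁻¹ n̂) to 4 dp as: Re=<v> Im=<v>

Need the full column D^4_{m',-3} for m'=−4..4 at α=4.0642, β=0.9648, γ=6.0397.
cos(β/2)=0.885884, sin(β/2)=0.463907
d^4_{-4,-3}: single k=1 term ⇒ +0.561842;  D = -0.552601+0.101481i
d^4_{-3,-3}: k∈[0..1] ⇒ +0.379328 -0.728150 = -0.348821;  D = -0.156909+0.311538i
d^4_{-2,-3}: k∈[0..1] ⇒ -0.743247 +0.611451 = -0.131796;  D = -0.058042-0.118327i
d^4_{-1,-3}: k∈[0..1] ⇒ +0.825644 -0.377354 = +0.448290;  D = -0.440040-0.085610i
d^4_{0,-3}: k∈[0..1] ⇒ -0.644526 +0.176745 = -0.467781;  D = -0.348436+0.312108i
d^4_{1,-3}: k∈[0..1] ⇒ +0.377354 -0.062088 = +0.315266;  D = +0.025907+0.314200i
d^4_{2,-3}: k∈[0..1] ⇒ -0.167675 +0.015327 = -0.152348;  D = +0.128596+0.081688i
d^4_{3,-3}: k∈[0..1] ⇒ +0.054756 -0.002145 = +0.052611;  D = +0.049300-0.018370i
d^4_{4,-3}: single k=0 term ⇒ -0.011586;  D = +0.003330-0.011097i
Y_4^{m'}(θ=1.1274,φ=3.9396) and Σ D·Y over m':
  (-0.5526+0.1015i)·(-0.2943+0.0149i)  (-0.1569+0.3115i)·(+0.2902+0.2691i)  (-0.0580-0.1183i)·(-0.0020-0.0787i)  (-0.4400-0.0856i)·(+0.2191-0.2247i)  (-0.3484+0.3121i)·(-0.1413+0.0000i)  (+0.0259+0.3142i)·(-0.2191-0.2247i)  (+0.1286+0.0817i)·(-0.0020+0.0787i)  (+0.0493-0.0184i)·(-0.2902+0.2691i)  (+0.0033-0.0111i)·(-0.2943-0.0149i)
Y_4^-3(R⁻¹ n̂) = +0.003860+0.008052i

Re=0.0039 Im=0.0081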